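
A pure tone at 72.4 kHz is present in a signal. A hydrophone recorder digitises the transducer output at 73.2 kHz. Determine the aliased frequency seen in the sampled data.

0.8 kHz

72.4 kHz > fs/2 = 36.6 kHz, folds to fs − 72.4 kHz = 0.8 kHz.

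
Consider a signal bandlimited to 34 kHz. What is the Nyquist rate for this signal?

68 kHz

Nyquist rate = 2 × 34 kHz = 68 kHz.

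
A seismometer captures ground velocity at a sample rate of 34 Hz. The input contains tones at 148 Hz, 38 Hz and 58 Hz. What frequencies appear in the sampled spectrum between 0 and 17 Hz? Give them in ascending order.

fs/2 = 17 Hz.
148 Hz mod fs = 12 Hz.
12 Hz ≤ fs/2 = 17 Hz, appears at 12 Hz.
38 Hz mod fs = 4 Hz.
4 Hz ≤ fs/2 = 17 Hz, appears at 4 Hz.
58 Hz mod fs = 24 Hz.
24 Hz > fs/2 = 17 Hz, folds to fs − 24 Hz = 10 Hz.
Distinct values: {4 Hz, 10 Hz, 12 Hz}.

4 Hz, 10 Hz, 12 Hz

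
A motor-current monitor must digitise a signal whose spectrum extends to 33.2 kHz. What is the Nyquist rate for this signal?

66.4 kHz

Nyquist rate = 2 × 33.2 kHz = 66.4 kHz.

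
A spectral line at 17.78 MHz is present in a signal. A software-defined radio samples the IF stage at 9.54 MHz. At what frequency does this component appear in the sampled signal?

17.78 MHz mod fs = 8.24 MHz.
8.24 MHz > fs/2 = 4.77 MHz, folds to fs − 8.24 MHz = 1.3 MHz.

1.3 MHz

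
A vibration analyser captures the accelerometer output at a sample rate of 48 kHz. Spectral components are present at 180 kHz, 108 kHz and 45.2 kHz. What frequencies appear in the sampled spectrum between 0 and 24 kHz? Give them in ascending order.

fs/2 = 24 kHz.
180 kHz mod fs = 36 kHz.
36 kHz > fs/2 = 24 kHz, folds to fs − 36 kHz = 12 kHz.
108 kHz mod fs = 12 kHz.
12 kHz ≤ fs/2 = 24 kHz, appears at 12 kHz.
45.2 kHz > fs/2 = 24 kHz, folds to fs − 45.2 kHz = 2.8 kHz.
Distinct values: {2.8 kHz, 12 kHz}.

2.8 kHz, 12 kHz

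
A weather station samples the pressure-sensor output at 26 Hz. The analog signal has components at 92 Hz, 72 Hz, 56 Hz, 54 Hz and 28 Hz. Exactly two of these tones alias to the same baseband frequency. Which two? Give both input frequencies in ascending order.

28 Hz, 54 Hz

fs/2 = 13 Hz.
92 Hz mod fs = 14 Hz.
14 Hz > fs/2 = 13 Hz, folds to fs − 14 Hz = 12 Hz.
72 Hz mod fs = 20 Hz.
20 Hz > fs/2 = 13 Hz, folds to fs − 20 Hz = 6 Hz.
56 Hz mod fs = 4 Hz.
4 Hz ≤ fs/2 = 13 Hz, appears at 4 Hz.
54 Hz mod fs = 2 Hz.
2 Hz ≤ fs/2 = 13 Hz, appears at 2 Hz.
28 Hz mod fs = 2 Hz.
2 Hz ≤ fs/2 = 13 Hz, appears at 2 Hz.
28 Hz and 54 Hz both map to 2 Hz.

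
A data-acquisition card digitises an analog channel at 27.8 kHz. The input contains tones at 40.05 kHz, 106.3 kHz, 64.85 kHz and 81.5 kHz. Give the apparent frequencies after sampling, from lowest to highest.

fs/2 = 13.9 kHz.
40.05 kHz mod fs = 12.25 kHz.
12.25 kHz ≤ fs/2 = 13.9 kHz, appears at 12.25 kHz.
106.3 kHz mod fs = 22.9 kHz.
22.9 kHz > fs/2 = 13.9 kHz, folds to fs − 22.9 kHz = 4.9 kHz.
64.85 kHz mod fs = 9.25 kHz.
9.25 kHz ≤ fs/2 = 13.9 kHz, appears at 9.25 kHz.
81.5 kHz mod fs = 25.9 kHz.
25.9 kHz > fs/2 = 13.9 kHz, folds to fs − 25.9 kHz = 1.9 kHz.
Distinct values: {1.9 kHz, 4.9 kHz, 9.25 kHz, 12.25 kHz}.

1.9 kHz, 4.9 kHz, 9.25 kHz, 12.25 kHz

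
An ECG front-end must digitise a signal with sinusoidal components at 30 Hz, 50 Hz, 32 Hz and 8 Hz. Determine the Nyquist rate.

100 Hz

Highest-frequency component: 50 Hz.
Nyquist rate = 2 × 50 Hz = 100 Hz.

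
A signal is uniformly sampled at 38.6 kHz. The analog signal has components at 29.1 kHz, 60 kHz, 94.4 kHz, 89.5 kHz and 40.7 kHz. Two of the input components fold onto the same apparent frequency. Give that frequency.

fs/2 = 19.3 kHz.
29.1 kHz > fs/2 = 19.3 kHz, folds to fs − 29.1 kHz = 9.5 kHz.
60 kHz mod fs = 21.4 kHz.
21.4 kHz > fs/2 = 19.3 kHz, folds to fs − 21.4 kHz = 17.2 kHz.
94.4 kHz mod fs = 17.2 kHz.
17.2 kHz ≤ fs/2 = 19.3 kHz, appears at 17.2 kHz.
89.5 kHz mod fs = 12.3 kHz.
12.3 kHz ≤ fs/2 = 19.3 kHz, appears at 12.3 kHz.
40.7 kHz mod fs = 2.1 kHz.
2.1 kHz ≤ fs/2 = 19.3 kHz, appears at 2.1 kHz.
60 kHz and 94.4 kHz both map to 17.2 kHz.

17.2 kHz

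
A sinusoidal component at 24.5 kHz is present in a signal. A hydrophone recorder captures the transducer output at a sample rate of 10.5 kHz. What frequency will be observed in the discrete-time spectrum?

3.5 kHz

24.5 kHz mod fs = 3.5 kHz.
3.5 kHz ≤ fs/2 = 5.25 kHz, appears at 3.5 kHz.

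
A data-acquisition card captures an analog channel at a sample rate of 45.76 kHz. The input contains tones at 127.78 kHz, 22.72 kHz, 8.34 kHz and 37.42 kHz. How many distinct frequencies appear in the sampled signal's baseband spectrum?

fs/2 = 22.88 kHz.
127.78 kHz mod fs = 36.26 kHz.
36.26 kHz > fs/2 = 22.88 kHz, folds to fs − 36.26 kHz = 9.5 kHz.
22.72 kHz ≤ fs/2 = 22.88 kHz, passes unchanged.
8.34 kHz ≤ fs/2 = 22.88 kHz, passes unchanged.
37.42 kHz > fs/2 = 22.88 kHz, folds to fs − 37.42 kHz = 8.34 kHz.
Distinct values: {8.34 kHz, 9.5 kHz, 22.72 kHz} → 3.

3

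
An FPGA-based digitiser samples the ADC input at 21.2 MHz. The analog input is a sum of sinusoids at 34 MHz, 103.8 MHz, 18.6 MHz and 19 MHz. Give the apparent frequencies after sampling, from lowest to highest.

2.2 MHz, 2.6 MHz, 8.4 MHz

fs/2 = 10.6 MHz.
34 MHz mod fs = 12.8 MHz.
12.8 MHz > fs/2 = 10.6 MHz, folds to fs − 12.8 MHz = 8.4 MHz.
103.8 MHz mod fs = 19 MHz.
19 MHz > fs/2 = 10.6 MHz, folds to fs − 19 MHz = 2.2 MHz.
18.6 MHz > fs/2 = 10.6 MHz, folds to fs − 18.6 MHz = 2.6 MHz.
19 MHz > fs/2 = 10.6 MHz, folds to fs − 19 MHz = 2.2 MHz.
Distinct values: {2.2 MHz, 2.6 MHz, 8.4 MHz}.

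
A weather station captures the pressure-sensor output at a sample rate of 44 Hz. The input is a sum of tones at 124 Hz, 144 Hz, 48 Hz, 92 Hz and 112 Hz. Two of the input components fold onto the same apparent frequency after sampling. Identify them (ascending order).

48 Hz, 92 Hz

fs/2 = 22 Hz.
124 Hz mod fs = 36 Hz.
36 Hz > fs/2 = 22 Hz, folds to fs − 36 Hz = 8 Hz.
144 Hz mod fs = 12 Hz.
12 Hz ≤ fs/2 = 22 Hz, appears at 12 Hz.
48 Hz mod fs = 4 Hz.
4 Hz ≤ fs/2 = 22 Hz, appears at 4 Hz.
92 Hz mod fs = 4 Hz.
4 Hz ≤ fs/2 = 22 Hz, appears at 4 Hz.
112 Hz mod fs = 24 Hz.
24 Hz > fs/2 = 22 Hz, folds to fs − 24 Hz = 20 Hz.
48 Hz and 92 Hz both map to 4 Hz.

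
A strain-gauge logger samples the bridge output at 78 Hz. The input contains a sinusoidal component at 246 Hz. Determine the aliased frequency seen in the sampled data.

246 Hz mod fs = 12 Hz.
12 Hz ≤ fs/2 = 39 Hz, appears at 12 Hz.

12 Hz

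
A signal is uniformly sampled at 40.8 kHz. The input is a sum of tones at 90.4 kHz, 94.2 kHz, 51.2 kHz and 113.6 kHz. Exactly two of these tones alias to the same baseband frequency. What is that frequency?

fs/2 = 20.4 kHz.
90.4 kHz mod fs = 8.8 kHz.
8.8 kHz ≤ fs/2 = 20.4 kHz, appears at 8.8 kHz.
94.2 kHz mod fs = 12.6 kHz.
12.6 kHz ≤ fs/2 = 20.4 kHz, appears at 12.6 kHz.
51.2 kHz mod fs = 10.4 kHz.
10.4 kHz ≤ fs/2 = 20.4 kHz, appears at 10.4 kHz.
113.6 kHz mod fs = 32 kHz.
32 kHz > fs/2 = 20.4 kHz, folds to fs − 32 kHz = 8.8 kHz.
90.4 kHz and 113.6 kHz both map to 8.8 kHz.

8.8 kHz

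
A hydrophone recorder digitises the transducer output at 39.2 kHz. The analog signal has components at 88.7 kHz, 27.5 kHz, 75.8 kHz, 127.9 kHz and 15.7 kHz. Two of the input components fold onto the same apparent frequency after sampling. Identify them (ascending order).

88.7 kHz, 127.9 kHz

fs/2 = 19.6 kHz.
88.7 kHz mod fs = 10.3 kHz.
10.3 kHz ≤ fs/2 = 19.6 kHz, appears at 10.3 kHz.
27.5 kHz > fs/2 = 19.6 kHz, folds to fs − 27.5 kHz = 11.7 kHz.
75.8 kHz mod fs = 36.6 kHz.
36.6 kHz > fs/2 = 19.6 kHz, folds to fs − 36.6 kHz = 2.6 kHz.
127.9 kHz mod fs = 10.3 kHz.
10.3 kHz ≤ fs/2 = 19.6 kHz, appears at 10.3 kHz.
15.7 kHz ≤ fs/2 = 19.6 kHz, passes unchanged.
88.7 kHz and 127.9 kHz both map to 10.3 kHz.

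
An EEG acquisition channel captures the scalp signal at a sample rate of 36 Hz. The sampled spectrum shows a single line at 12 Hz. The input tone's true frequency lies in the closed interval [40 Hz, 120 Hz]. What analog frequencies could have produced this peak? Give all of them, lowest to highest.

Frequencies that alias to 12 Hz are k·fs ± 12 Hz for integer k ≥ 0.
k=0: 12 Hz.
k=1: 24 Hz, 48 Hz.
k=2: 60 Hz, 84 Hz.
k=3: 96 Hz, 120 Hz.
k=4: 132 Hz, 156 Hz.
Within [40 Hz, 120 Hz]: 48 Hz, 60 Hz, 84 Hz, 96 Hz, 120 Hz.

48 Hz, 60 Hz, 84 Hz, 96 Hz, 120 Hz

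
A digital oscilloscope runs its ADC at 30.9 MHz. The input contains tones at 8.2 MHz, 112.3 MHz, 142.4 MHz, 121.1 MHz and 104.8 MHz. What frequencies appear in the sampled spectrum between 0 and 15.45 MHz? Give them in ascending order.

2.5 MHz, 8.2 MHz, 11.3 MHz, 12.1 MHz

fs/2 = 15.45 MHz.
8.2 MHz ≤ fs/2 = 15.45 MHz, passes unchanged.
112.3 MHz mod fs = 19.6 MHz.
19.6 MHz > fs/2 = 15.45 MHz, folds to fs − 19.6 MHz = 11.3 MHz.
142.4 MHz mod fs = 18.8 MHz.
18.8 MHz > fs/2 = 15.45 MHz, folds to fs − 18.8 MHz = 12.1 MHz.
121.1 MHz mod fs = 28.4 MHz.
28.4 MHz > fs/2 = 15.45 MHz, folds to fs − 28.4 MHz = 2.5 MHz.
104.8 MHz mod fs = 12.1 MHz.
12.1 MHz ≤ fs/2 = 15.45 MHz, appears at 12.1 MHz.
Distinct values: {2.5 MHz, 8.2 MHz, 11.3 MHz, 12.1 MHz}.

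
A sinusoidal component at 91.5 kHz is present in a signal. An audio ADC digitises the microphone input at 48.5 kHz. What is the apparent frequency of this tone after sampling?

5.5 kHz

91.5 kHz mod fs = 43 kHz.
43 kHz > fs/2 = 24.25 kHz, folds to fs − 43 kHz = 5.5 kHz.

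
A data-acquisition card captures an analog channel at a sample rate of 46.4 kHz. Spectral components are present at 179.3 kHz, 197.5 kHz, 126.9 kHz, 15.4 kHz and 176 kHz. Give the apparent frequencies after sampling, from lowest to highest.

6.3 kHz, 9.6 kHz, 11.9 kHz, 12.3 kHz, 15.4 kHz

fs/2 = 23.2 kHz.
179.3 kHz mod fs = 40.1 kHz.
40.1 kHz > fs/2 = 23.2 kHz, folds to fs − 40.1 kHz = 6.3 kHz.
197.5 kHz mod fs = 11.9 kHz.
11.9 kHz ≤ fs/2 = 23.2 kHz, appears at 11.9 kHz.
126.9 kHz mod fs = 34.1 kHz.
34.1 kHz > fs/2 = 23.2 kHz, folds to fs − 34.1 kHz = 12.3 kHz.
15.4 kHz ≤ fs/2 = 23.2 kHz, passes unchanged.
176 kHz mod fs = 36.8 kHz.
36.8 kHz > fs/2 = 23.2 kHz, folds to fs − 36.8 kHz = 9.6 kHz.
Distinct values: {6.3 kHz, 9.6 kHz, 11.9 kHz, 12.3 kHz, 15.4 kHz}.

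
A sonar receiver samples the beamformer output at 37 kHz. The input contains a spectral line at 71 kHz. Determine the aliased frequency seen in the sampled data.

71 kHz mod fs = 34 kHz.
34 kHz > fs/2 = 18.5 kHz, folds to fs − 34 kHz = 3 kHz.

3 kHz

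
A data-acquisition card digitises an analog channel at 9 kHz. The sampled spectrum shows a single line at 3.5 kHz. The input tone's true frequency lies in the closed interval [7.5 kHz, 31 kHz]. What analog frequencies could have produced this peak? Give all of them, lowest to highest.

12.5 kHz, 14.5 kHz, 21.5 kHz, 23.5 kHz, 30.5 kHz

Frequencies that alias to 3.5 kHz are k·fs ± 3.5 kHz for integer k ≥ 0.
k=0: 3.5 kHz.
k=1: 5.5 kHz, 12.5 kHz.
k=2: 14.5 kHz, 21.5 kHz.
k=3: 23.5 kHz, 30.5 kHz.
k=4: 32.5 kHz, 39.5 kHz.
Within [7.5 kHz, 31 kHz]: 12.5 kHz, 14.5 kHz, 21.5 kHz, 23.5 kHz, 30.5 kHz.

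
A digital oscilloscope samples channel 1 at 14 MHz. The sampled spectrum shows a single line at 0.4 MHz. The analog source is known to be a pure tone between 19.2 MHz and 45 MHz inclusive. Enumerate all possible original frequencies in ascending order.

27.6 MHz, 28.4 MHz, 41.6 MHz, 42.4 MHz

Frequencies that alias to 0.4 MHz are k·fs ± 0.4 MHz for integer k ≥ 0.
k=0: 0.4 MHz.
k=1: 13.6 MHz, 14.4 MHz.
k=2: 27.6 MHz, 28.4 MHz.
k=3: 41.6 MHz, 42.4 MHz.
k=4: 55.6 MHz, 56.4 MHz.
Within [19.2 MHz, 45 MHz]: 27.6 MHz, 28.4 MHz, 41.6 MHz, 42.4 MHz.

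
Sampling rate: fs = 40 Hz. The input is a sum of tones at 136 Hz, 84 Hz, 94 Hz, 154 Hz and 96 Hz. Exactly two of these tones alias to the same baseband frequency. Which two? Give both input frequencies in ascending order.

fs/2 = 20 Hz.
136 Hz mod fs = 16 Hz.
16 Hz ≤ fs/2 = 20 Hz, appears at 16 Hz.
84 Hz mod fs = 4 Hz.
4 Hz ≤ fs/2 = 20 Hz, appears at 4 Hz.
94 Hz mod fs = 14 Hz.
14 Hz ≤ fs/2 = 20 Hz, appears at 14 Hz.
154 Hz mod fs = 34 Hz.
34 Hz > fs/2 = 20 Hz, folds to fs − 34 Hz = 6 Hz.
96 Hz mod fs = 16 Hz.
16 Hz ≤ fs/2 = 20 Hz, appears at 16 Hz.
96 Hz and 136 Hz both map to 16 Hz.

96 Hz, 136 Hz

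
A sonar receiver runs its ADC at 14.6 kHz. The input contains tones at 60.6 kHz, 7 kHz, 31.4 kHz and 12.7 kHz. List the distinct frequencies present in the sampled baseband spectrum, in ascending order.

1.9 kHz, 2.2 kHz, 7 kHz

fs/2 = 7.3 kHz.
60.6 kHz mod fs = 2.2 kHz.
2.2 kHz ≤ fs/2 = 7.3 kHz, appears at 2.2 kHz.
7 kHz ≤ fs/2 = 7.3 kHz, passes unchanged.
31.4 kHz mod fs = 2.2 kHz.
2.2 kHz ≤ fs/2 = 7.3 kHz, appears at 2.2 kHz.
12.7 kHz > fs/2 = 7.3 kHz, folds to fs − 12.7 kHz = 1.9 kHz.
Distinct values: {1.9 kHz, 2.2 kHz, 7 kHz}.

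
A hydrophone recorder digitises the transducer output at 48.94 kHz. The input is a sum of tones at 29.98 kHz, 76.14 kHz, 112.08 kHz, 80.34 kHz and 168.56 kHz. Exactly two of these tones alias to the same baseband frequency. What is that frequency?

21.74 kHz

fs/2 = 24.47 kHz.
29.98 kHz > fs/2 = 24.47 kHz, folds to fs − 29.98 kHz = 18.96 kHz.
76.14 kHz mod fs = 27.2 kHz.
27.2 kHz > fs/2 = 24.47 kHz, folds to fs − 27.2 kHz = 21.74 kHz.
112.08 kHz mod fs = 14.2 kHz.
14.2 kHz ≤ fs/2 = 24.47 kHz, appears at 14.2 kHz.
80.34 kHz mod fs = 31.4 kHz.
31.4 kHz > fs/2 = 24.47 kHz, folds to fs − 31.4 kHz = 17.54 kHz.
168.56 kHz mod fs = 21.74 kHz.
21.74 kHz ≤ fs/2 = 24.47 kHz, appears at 21.74 kHz.
76.14 kHz and 168.56 kHz both map to 21.74 kHz.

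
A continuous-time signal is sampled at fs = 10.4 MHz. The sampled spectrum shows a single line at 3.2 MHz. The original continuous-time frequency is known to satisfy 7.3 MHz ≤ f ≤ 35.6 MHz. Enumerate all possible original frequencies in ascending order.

13.6 MHz, 17.6 MHz, 24 MHz, 28 MHz, 34.4 MHz

Frequencies that alias to 3.2 MHz are k·fs ± 3.2 MHz for integer k ≥ 0.
k=0: 3.2 MHz.
k=1: 7.2 MHz, 13.6 MHz.
k=2: 17.6 MHz, 24 MHz.
k=3: 28 MHz, 34.4 MHz.
k=4: 38.4 MHz, 44.8 MHz.
Within [7.3 MHz, 35.6 MHz]: 13.6 MHz, 17.6 MHz, 24 MHz, 28 MHz, 34.4 MHz.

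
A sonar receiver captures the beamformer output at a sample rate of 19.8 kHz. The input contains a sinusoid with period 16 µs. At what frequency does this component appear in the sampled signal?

3.1 kHz

T = 16 µs → f = 1/T = 62.5 kHz.
62.5 kHz mod fs = 3.1 kHz.
3.1 kHz ≤ fs/2 = 9.9 kHz, appears at 3.1 kHz.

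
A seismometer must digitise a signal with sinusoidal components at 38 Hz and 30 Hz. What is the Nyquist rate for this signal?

Highest-frequency component: 38 Hz.
Nyquist rate = 2 × 38 Hz = 76 Hz.

76 Hz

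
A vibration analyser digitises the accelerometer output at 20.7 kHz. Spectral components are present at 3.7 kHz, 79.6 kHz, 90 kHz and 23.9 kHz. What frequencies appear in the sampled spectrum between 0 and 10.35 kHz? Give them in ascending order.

3.2 kHz, 3.7 kHz, 7.2 kHz

fs/2 = 10.35 kHz.
3.7 kHz ≤ fs/2 = 10.35 kHz, passes unchanged.
79.6 kHz mod fs = 17.5 kHz.
17.5 kHz > fs/2 = 10.35 kHz, folds to fs − 17.5 kHz = 3.2 kHz.
90 kHz mod fs = 7.2 kHz.
7.2 kHz ≤ fs/2 = 10.35 kHz, appears at 7.2 kHz.
23.9 kHz mod fs = 3.2 kHz.
3.2 kHz ≤ fs/2 = 10.35 kHz, appears at 3.2 kHz.
Distinct values: {3.2 kHz, 3.7 kHz, 7.2 kHz}.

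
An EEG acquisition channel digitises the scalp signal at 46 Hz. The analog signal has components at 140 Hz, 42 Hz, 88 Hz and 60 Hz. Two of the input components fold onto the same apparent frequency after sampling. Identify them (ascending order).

fs/2 = 23 Hz.
140 Hz mod fs = 2 Hz.
2 Hz ≤ fs/2 = 23 Hz, appears at 2 Hz.
42 Hz > fs/2 = 23 Hz, folds to fs − 42 Hz = 4 Hz.
88 Hz mod fs = 42 Hz.
42 Hz > fs/2 = 23 Hz, folds to fs − 42 Hz = 4 Hz.
60 Hz mod fs = 14 Hz.
14 Hz ≤ fs/2 = 23 Hz, appears at 14 Hz.
42 Hz and 88 Hz both map to 4 Hz.

42 Hz, 88 Hz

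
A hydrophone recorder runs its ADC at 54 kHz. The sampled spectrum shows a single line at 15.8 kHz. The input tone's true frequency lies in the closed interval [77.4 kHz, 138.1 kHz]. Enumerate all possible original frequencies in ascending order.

Frequencies that alias to 15.8 kHz are k·fs ± 15.8 kHz for integer k ≥ 0.
k=0: 15.8 kHz.
k=1: 38.2 kHz, 69.8 kHz.
k=2: 92.2 kHz, 123.8 kHz.
k=3: 146.2 kHz, 177.8 kHz.
Within [77.4 kHz, 138.1 kHz]: 92.2 kHz, 123.8 kHz.

92.2 kHz, 123.8 kHz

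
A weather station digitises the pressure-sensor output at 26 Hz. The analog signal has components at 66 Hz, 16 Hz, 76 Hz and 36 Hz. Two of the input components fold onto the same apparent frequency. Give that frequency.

fs/2 = 13 Hz.
66 Hz mod fs = 14 Hz.
14 Hz > fs/2 = 13 Hz, folds to fs − 14 Hz = 12 Hz.
16 Hz > fs/2 = 13 Hz, folds to fs − 16 Hz = 10 Hz.
76 Hz mod fs = 24 Hz.
24 Hz > fs/2 = 13 Hz, folds to fs − 24 Hz = 2 Hz.
36 Hz mod fs = 10 Hz.
10 Hz ≤ fs/2 = 13 Hz, appears at 10 Hz.
16 Hz and 36 Hz both map to 10 Hz.

10 Hz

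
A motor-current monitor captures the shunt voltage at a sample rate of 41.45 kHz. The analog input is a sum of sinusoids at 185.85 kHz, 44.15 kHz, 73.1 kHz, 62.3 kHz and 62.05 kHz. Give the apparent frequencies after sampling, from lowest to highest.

2.7 kHz, 9.8 kHz, 20.05 kHz, 20.6 kHz

fs/2 = 20.725 kHz.
185.85 kHz mod fs = 20.05 kHz.
20.05 kHz ≤ fs/2 = 20.725 kHz, appears at 20.05 kHz.
44.15 kHz mod fs = 2.7 kHz.
2.7 kHz ≤ fs/2 = 20.725 kHz, appears at 2.7 kHz.
73.1 kHz mod fs = 31.65 kHz.
31.65 kHz > fs/2 = 20.725 kHz, folds to fs − 31.65 kHz = 9.8 kHz.
62.3 kHz mod fs = 20.85 kHz.
20.85 kHz > fs/2 = 20.725 kHz, folds to fs − 20.85 kHz = 20.6 kHz.
62.05 kHz mod fs = 20.6 kHz.
20.6 kHz ≤ fs/2 = 20.725 kHz, appears at 20.6 kHz.
Distinct values: {2.7 kHz, 9.8 kHz, 20.05 kHz, 20.6 kHz}.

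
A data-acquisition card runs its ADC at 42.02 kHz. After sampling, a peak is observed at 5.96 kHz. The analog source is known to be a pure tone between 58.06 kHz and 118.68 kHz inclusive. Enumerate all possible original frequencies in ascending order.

78.08 kHz, 90 kHz

Frequencies that alias to 5.96 kHz are k·fs ± 5.96 kHz for integer k ≥ 0.
k=0: 5.96 kHz.
k=1: 36.06 kHz, 47.98 kHz.
k=2: 78.08 kHz, 90 kHz.
k=3: 120.1 kHz, 132.02 kHz.
Within [58.06 kHz, 118.68 kHz]: 78.08 kHz, 90 kHz.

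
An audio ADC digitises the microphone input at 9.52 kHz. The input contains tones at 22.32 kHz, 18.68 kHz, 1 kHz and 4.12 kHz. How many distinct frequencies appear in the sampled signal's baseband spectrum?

fs/2 = 4.76 kHz.
22.32 kHz mod fs = 3.28 kHz.
3.28 kHz ≤ fs/2 = 4.76 kHz, appears at 3.28 kHz.
18.68 kHz mod fs = 9.16 kHz.
9.16 kHz > fs/2 = 4.76 kHz, folds to fs − 9.16 kHz = 0.36 kHz.
1 kHz ≤ fs/2 = 4.76 kHz, passes unchanged.
4.12 kHz ≤ fs/2 = 4.76 kHz, passes unchanged.
Distinct values: {0.36 kHz, 1 kHz, 3.28 kHz, 4.12 kHz} → 4.

4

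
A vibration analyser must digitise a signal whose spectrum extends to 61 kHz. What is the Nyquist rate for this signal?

Nyquist rate = 2 × 61 kHz = 122 kHz.

122 kHz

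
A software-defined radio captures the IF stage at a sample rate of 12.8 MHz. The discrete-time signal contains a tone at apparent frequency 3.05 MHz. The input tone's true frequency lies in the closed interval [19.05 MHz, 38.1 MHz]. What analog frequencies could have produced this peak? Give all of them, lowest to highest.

22.55 MHz, 28.65 MHz, 35.35 MHz

Frequencies that alias to 3.05 MHz are k·fs ± 3.05 MHz for integer k ≥ 0.
k=0: 3.05 MHz.
k=1: 9.75 MHz, 15.85 MHz.
k=2: 22.55 MHz, 28.65 MHz.
k=3: 35.35 MHz, 41.45 MHz.
k=4: 48.15 MHz, 54.25 MHz.
Within [19.05 MHz, 38.1 MHz]: 22.55 MHz, 28.65 MHz, 35.35 MHz.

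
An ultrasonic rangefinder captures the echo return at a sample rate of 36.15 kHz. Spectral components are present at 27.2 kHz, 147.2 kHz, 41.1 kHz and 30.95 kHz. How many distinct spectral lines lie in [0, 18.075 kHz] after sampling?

fs/2 = 18.075 kHz.
27.2 kHz > fs/2 = 18.075 kHz, folds to fs − 27.2 kHz = 8.95 kHz.
147.2 kHz mod fs = 2.6 kHz.
2.6 kHz ≤ fs/2 = 18.075 kHz, appears at 2.6 kHz.
41.1 kHz mod fs = 4.95 kHz.
4.95 kHz ≤ fs/2 = 18.075 kHz, appears at 4.95 kHz.
30.95 kHz > fs/2 = 18.075 kHz, folds to fs − 30.95 kHz = 5.2 kHz.
Distinct values: {2.6 kHz, 4.95 kHz, 5.2 kHz, 8.95 kHz} → 4.

4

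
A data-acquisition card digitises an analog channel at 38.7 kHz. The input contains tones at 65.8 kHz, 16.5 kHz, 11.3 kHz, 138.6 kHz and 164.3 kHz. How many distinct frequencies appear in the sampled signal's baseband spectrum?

fs/2 = 19.35 kHz.
65.8 kHz mod fs = 27.1 kHz.
27.1 kHz > fs/2 = 19.35 kHz, folds to fs − 27.1 kHz = 11.6 kHz.
16.5 kHz ≤ fs/2 = 19.35 kHz, passes unchanged.
11.3 kHz ≤ fs/2 = 19.35 kHz, passes unchanged.
138.6 kHz mod fs = 22.5 kHz.
22.5 kHz > fs/2 = 19.35 kHz, folds to fs − 22.5 kHz = 16.2 kHz.
164.3 kHz mod fs = 9.5 kHz.
9.5 kHz ≤ fs/2 = 19.35 kHz, appears at 9.5 kHz.
Distinct values: {9.5 kHz, 11.3 kHz, 11.6 kHz, 16.2 kHz, 16.5 kHz} → 5.

5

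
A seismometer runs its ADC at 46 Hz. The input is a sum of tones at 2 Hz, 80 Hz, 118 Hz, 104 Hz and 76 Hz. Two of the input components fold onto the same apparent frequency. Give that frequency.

fs/2 = 23 Hz.
2 Hz ≤ fs/2 = 23 Hz, passes unchanged.
80 Hz mod fs = 34 Hz.
34 Hz > fs/2 = 23 Hz, folds to fs − 34 Hz = 12 Hz.
118 Hz mod fs = 26 Hz.
26 Hz > fs/2 = 23 Hz, folds to fs − 26 Hz = 20 Hz.
104 Hz mod fs = 12 Hz.
12 Hz ≤ fs/2 = 23 Hz, appears at 12 Hz.
76 Hz mod fs = 30 Hz.
30 Hz > fs/2 = 23 Hz, folds to fs − 30 Hz = 16 Hz.
80 Hz and 104 Hz both map to 12 Hz.

12 Hz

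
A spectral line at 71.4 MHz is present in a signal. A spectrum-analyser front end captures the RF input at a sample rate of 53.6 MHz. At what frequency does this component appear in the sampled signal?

71.4 MHz mod fs = 17.8 MHz.
17.8 MHz ≤ fs/2 = 26.8 MHz, appears at 17.8 MHz.

17.8 MHz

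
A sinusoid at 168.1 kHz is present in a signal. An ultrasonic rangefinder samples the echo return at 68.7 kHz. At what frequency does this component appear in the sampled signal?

30.7 kHz

168.1 kHz mod fs = 30.7 kHz.
30.7 kHz ≤ fs/2 = 34.35 kHz, appears at 30.7 kHz.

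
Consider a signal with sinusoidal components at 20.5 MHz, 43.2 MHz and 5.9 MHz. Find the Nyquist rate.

Highest-frequency component: 43.2 MHz.
Nyquist rate = 2 × 43.2 MHz = 86.4 MHz.

86.4 MHz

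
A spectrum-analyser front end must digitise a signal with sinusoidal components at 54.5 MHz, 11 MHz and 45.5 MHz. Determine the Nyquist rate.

Highest-frequency component: 54.5 MHz.
Nyquist rate = 2 × 54.5 MHz = 109 MHz.

109 MHz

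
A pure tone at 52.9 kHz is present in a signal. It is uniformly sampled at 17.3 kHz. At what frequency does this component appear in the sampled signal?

52.9 kHz mod fs = 1 kHz.
1 kHz ≤ fs/2 = 8.65 kHz, appears at 1 kHz.

1 kHz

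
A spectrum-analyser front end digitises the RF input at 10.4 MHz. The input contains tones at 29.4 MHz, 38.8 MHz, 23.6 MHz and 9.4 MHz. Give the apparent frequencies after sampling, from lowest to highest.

1 MHz, 1.8 MHz, 2.8 MHz

fs/2 = 5.2 MHz.
29.4 MHz mod fs = 8.6 MHz.
8.6 MHz > fs/2 = 5.2 MHz, folds to fs − 8.6 MHz = 1.8 MHz.
38.8 MHz mod fs = 7.6 MHz.
7.6 MHz > fs/2 = 5.2 MHz, folds to fs − 7.6 MHz = 2.8 MHz.
23.6 MHz mod fs = 2.8 MHz.
2.8 MHz ≤ fs/2 = 5.2 MHz, appears at 2.8 MHz.
9.4 MHz > fs/2 = 5.2 MHz, folds to fs − 9.4 MHz = 1 MHz.
Distinct values: {1 MHz, 1.8 MHz, 2.8 MHz}.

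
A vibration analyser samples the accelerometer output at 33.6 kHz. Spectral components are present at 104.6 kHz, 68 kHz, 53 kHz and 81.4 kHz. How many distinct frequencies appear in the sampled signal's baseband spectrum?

fs/2 = 16.8 kHz.
104.6 kHz mod fs = 3.8 kHz.
3.8 kHz ≤ fs/2 = 16.8 kHz, appears at 3.8 kHz.
68 kHz mod fs = 0.8 kHz.
0.8 kHz ≤ fs/2 = 16.8 kHz, appears at 0.8 kHz.
53 kHz mod fs = 19.4 kHz.
19.4 kHz > fs/2 = 16.8 kHz, folds to fs − 19.4 kHz = 14.2 kHz.
81.4 kHz mod fs = 14.2 kHz.
14.2 kHz ≤ fs/2 = 16.8 kHz, appears at 14.2 kHz.
Distinct values: {0.8 kHz, 3.8 kHz, 14.2 kHz} → 3.

3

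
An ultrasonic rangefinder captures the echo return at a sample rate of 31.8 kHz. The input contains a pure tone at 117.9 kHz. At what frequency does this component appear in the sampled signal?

9.3 kHz

117.9 kHz mod fs = 22.5 kHz.
22.5 kHz > fs/2 = 15.9 kHz, folds to fs − 22.5 kHz = 9.3 kHz.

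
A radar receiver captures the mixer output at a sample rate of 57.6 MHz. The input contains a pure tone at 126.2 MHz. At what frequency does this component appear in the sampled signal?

11 MHz

126.2 MHz mod fs = 11 MHz.
11 MHz ≤ fs/2 = 28.8 MHz, appears at 11 MHz.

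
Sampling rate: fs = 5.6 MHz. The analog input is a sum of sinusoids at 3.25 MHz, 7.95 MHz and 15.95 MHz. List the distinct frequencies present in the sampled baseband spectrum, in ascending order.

fs/2 = 2.8 MHz.
3.25 MHz > fs/2 = 2.8 MHz, folds to fs − 3.25 MHz = 2.35 MHz.
7.95 MHz mod fs = 2.35 MHz.
2.35 MHz ≤ fs/2 = 2.8 MHz, appears at 2.35 MHz.
15.95 MHz mod fs = 4.75 MHz.
4.75 MHz > fs/2 = 2.8 MHz, folds to fs − 4.75 MHz = 0.85 MHz.
Distinct values: {0.85 MHz, 2.35 MHz}.

0.85 MHz, 2.35 MHz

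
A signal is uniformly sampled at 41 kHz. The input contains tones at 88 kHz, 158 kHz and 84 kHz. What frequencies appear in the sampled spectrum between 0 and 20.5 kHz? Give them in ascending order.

2 kHz, 6 kHz

fs/2 = 20.5 kHz.
88 kHz mod fs = 6 kHz.
6 kHz ≤ fs/2 = 20.5 kHz, appears at 6 kHz.
158 kHz mod fs = 35 kHz.
35 kHz > fs/2 = 20.5 kHz, folds to fs − 35 kHz = 6 kHz.
84 kHz mod fs = 2 kHz.
2 kHz ≤ fs/2 = 20.5 kHz, appears at 2 kHz.
Distinct values: {2 kHz, 6 kHz}.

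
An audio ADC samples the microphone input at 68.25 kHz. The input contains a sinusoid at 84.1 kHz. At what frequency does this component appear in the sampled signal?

15.85 kHz

84.1 kHz mod fs = 15.85 kHz.
15.85 kHz ≤ fs/2 = 34.125 kHz, appears at 15.85 kHz.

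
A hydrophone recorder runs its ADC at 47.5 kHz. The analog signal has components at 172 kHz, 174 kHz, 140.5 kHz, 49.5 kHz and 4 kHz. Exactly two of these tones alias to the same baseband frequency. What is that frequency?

2 kHz

fs/2 = 23.75 kHz.
172 kHz mod fs = 29.5 kHz.
29.5 kHz > fs/2 = 23.75 kHz, folds to fs − 29.5 kHz = 18 kHz.
174 kHz mod fs = 31.5 kHz.
31.5 kHz > fs/2 = 23.75 kHz, folds to fs − 31.5 kHz = 16 kHz.
140.5 kHz mod fs = 45.5 kHz.
45.5 kHz > fs/2 = 23.75 kHz, folds to fs − 45.5 kHz = 2 kHz.
49.5 kHz mod fs = 2 kHz.
2 kHz ≤ fs/2 = 23.75 kHz, appears at 2 kHz.
4 kHz ≤ fs/2 = 23.75 kHz, passes unchanged.
49.5 kHz and 140.5 kHz both map to 2 kHz.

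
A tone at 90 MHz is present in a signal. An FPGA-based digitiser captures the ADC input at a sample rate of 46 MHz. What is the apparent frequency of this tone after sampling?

90 MHz mod fs = 44 MHz.
44 MHz > fs/2 = 23 MHz, folds to fs − 44 MHz = 2 MHz.

2 MHz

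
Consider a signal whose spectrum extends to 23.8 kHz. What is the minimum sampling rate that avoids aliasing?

47.6 kHz

Nyquist rate = 2 × 23.8 kHz = 47.6 kHz.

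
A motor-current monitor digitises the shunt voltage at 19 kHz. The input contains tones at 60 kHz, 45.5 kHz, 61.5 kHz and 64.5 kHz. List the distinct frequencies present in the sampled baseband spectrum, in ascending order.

fs/2 = 9.5 kHz.
60 kHz mod fs = 3 kHz.
3 kHz ≤ fs/2 = 9.5 kHz, appears at 3 kHz.
45.5 kHz mod fs = 7.5 kHz.
7.5 kHz ≤ fs/2 = 9.5 kHz, appears at 7.5 kHz.
61.5 kHz mod fs = 4.5 kHz.
4.5 kHz ≤ fs/2 = 9.5 kHz, appears at 4.5 kHz.
64.5 kHz mod fs = 7.5 kHz.
7.5 kHz ≤ fs/2 = 9.5 kHz, appears at 7.5 kHz.
Distinct values: {3 kHz, 4.5 kHz, 7.5 kHz}.

3 kHz, 4.5 kHz, 7.5 kHz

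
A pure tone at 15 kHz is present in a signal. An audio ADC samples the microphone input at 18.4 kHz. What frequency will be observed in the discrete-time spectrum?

3.4 kHz

15 kHz > fs/2 = 9.2 kHz, folds to fs − 15 kHz = 3.4 kHz.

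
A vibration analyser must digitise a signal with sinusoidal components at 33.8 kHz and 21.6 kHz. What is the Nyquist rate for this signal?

Highest-frequency component: 33.8 kHz.
Nyquist rate = 2 × 33.8 kHz = 67.6 kHz.

67.6 kHz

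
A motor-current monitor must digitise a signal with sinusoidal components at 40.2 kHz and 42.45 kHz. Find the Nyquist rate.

84.9 kHz

Highest-frequency component: 42.45 kHz.
Nyquist rate = 2 × 42.45 kHz = 84.9 kHz.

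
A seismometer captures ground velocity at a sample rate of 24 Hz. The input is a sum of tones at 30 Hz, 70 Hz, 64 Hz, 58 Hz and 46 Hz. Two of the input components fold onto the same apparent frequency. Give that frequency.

fs/2 = 12 Hz.
30 Hz mod fs = 6 Hz.
6 Hz ≤ fs/2 = 12 Hz, appears at 6 Hz.
70 Hz mod fs = 22 Hz.
22 Hz > fs/2 = 12 Hz, folds to fs − 22 Hz = 2 Hz.
64 Hz mod fs = 16 Hz.
16 Hz > fs/2 = 12 Hz, folds to fs − 16 Hz = 8 Hz.
58 Hz mod fs = 10 Hz.
10 Hz ≤ fs/2 = 12 Hz, appears at 10 Hz.
46 Hz mod fs = 22 Hz.
22 Hz > fs/2 = 12 Hz, folds to fs − 22 Hz = 2 Hz.
46 Hz and 70 Hz both map to 2 Hz.

2 Hz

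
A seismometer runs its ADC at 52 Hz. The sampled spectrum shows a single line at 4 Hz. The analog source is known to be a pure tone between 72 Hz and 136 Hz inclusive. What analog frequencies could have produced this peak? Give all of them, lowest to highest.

100 Hz, 108 Hz

Frequencies that alias to 4 Hz are k·fs ± 4 Hz for integer k ≥ 0.
k=0: 4 Hz.
k=1: 48 Hz, 56 Hz.
k=2: 100 Hz, 108 Hz.
k=3: 152 Hz, 160 Hz.
Within [72 Hz, 136 Hz]: 100 Hz, 108 Hz.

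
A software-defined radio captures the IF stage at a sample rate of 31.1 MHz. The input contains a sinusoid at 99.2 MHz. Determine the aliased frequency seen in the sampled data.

99.2 MHz mod fs = 5.9 MHz.
5.9 MHz ≤ fs/2 = 15.55 MHz, appears at 5.9 MHz.

5.9 MHz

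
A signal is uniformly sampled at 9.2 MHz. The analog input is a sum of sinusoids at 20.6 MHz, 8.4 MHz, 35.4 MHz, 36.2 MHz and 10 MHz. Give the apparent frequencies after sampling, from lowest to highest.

0.6 MHz, 0.8 MHz, 1.4 MHz, 2.2 MHz

fs/2 = 4.6 MHz.
20.6 MHz mod fs = 2.2 MHz.
2.2 MHz ≤ fs/2 = 4.6 MHz, appears at 2.2 MHz.
8.4 MHz > fs/2 = 4.6 MHz, folds to fs − 8.4 MHz = 0.8 MHz.
35.4 MHz mod fs = 7.8 MHz.
7.8 MHz > fs/2 = 4.6 MHz, folds to fs − 7.8 MHz = 1.4 MHz.
36.2 MHz mod fs = 8.6 MHz.
8.6 MHz > fs/2 = 4.6 MHz, folds to fs − 8.6 MHz = 0.6 MHz.
10 MHz mod fs = 0.8 MHz.
0.8 MHz ≤ fs/2 = 4.6 MHz, appears at 0.8 MHz.
Distinct values: {0.6 MHz, 0.8 MHz, 1.4 MHz, 2.2 MHz}.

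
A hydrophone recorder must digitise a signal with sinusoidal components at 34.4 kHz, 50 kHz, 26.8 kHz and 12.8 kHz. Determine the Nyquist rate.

100 kHz

Highest-frequency component: 50 kHz.
Nyquist rate = 2 × 50 kHz = 100 kHz.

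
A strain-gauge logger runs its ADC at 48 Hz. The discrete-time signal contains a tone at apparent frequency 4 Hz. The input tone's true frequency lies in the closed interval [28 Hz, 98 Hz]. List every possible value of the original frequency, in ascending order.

Frequencies that alias to 4 Hz are k·fs ± 4 Hz for integer k ≥ 0.
k=0: 4 Hz.
k=1: 44 Hz, 52 Hz.
k=2: 92 Hz, 100 Hz.
k=3: 140 Hz, 148 Hz.
Within [28 Hz, 98 Hz]: 44 Hz, 52 Hz, 92 Hz.

44 Hz, 52 Hz, 92 Hz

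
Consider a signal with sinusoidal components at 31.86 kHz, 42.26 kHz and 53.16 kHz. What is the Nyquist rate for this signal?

106.32 kHz

Highest-frequency component: 53.16 kHz.
Nyquist rate = 2 × 53.16 kHz = 106.32 kHz.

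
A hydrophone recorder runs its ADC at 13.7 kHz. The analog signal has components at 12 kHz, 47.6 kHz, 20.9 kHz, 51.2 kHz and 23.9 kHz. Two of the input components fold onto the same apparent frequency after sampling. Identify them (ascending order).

fs/2 = 6.85 kHz.
12 kHz > fs/2 = 6.85 kHz, folds to fs − 12 kHz = 1.7 kHz.
47.6 kHz mod fs = 6.5 kHz.
6.5 kHz ≤ fs/2 = 6.85 kHz, appears at 6.5 kHz.
20.9 kHz mod fs = 7.2 kHz.
7.2 kHz > fs/2 = 6.85 kHz, folds to fs − 7.2 kHz = 6.5 kHz.
51.2 kHz mod fs = 10.1 kHz.
10.1 kHz > fs/2 = 6.85 kHz, folds to fs − 10.1 kHz = 3.6 kHz.
23.9 kHz mod fs = 10.2 kHz.
10.2 kHz > fs/2 = 6.85 kHz, folds to fs − 10.2 kHz = 3.5 kHz.
20.9 kHz and 47.6 kHz both map to 6.5 kHz.

20.9 kHz, 47.6 kHz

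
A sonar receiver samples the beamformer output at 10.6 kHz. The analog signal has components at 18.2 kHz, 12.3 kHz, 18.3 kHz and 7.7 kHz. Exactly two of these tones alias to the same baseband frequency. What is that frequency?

fs/2 = 5.3 kHz.
18.2 kHz mod fs = 7.6 kHz.
7.6 kHz > fs/2 = 5.3 kHz, folds to fs − 7.6 kHz = 3 kHz.
12.3 kHz mod fs = 1.7 kHz.
1.7 kHz ≤ fs/2 = 5.3 kHz, appears at 1.7 kHz.
18.3 kHz mod fs = 7.7 kHz.
7.7 kHz > fs/2 = 5.3 kHz, folds to fs − 7.7 kHz = 2.9 kHz.
7.7 kHz > fs/2 = 5.3 kHz, folds to fs − 7.7 kHz = 2.9 kHz.
7.7 kHz and 18.3 kHz both map to 2.9 kHz.

2.9 kHz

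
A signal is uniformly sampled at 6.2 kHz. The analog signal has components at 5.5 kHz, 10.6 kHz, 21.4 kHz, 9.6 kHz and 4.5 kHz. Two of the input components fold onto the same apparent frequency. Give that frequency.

fs/2 = 3.1 kHz.
5.5 kHz > fs/2 = 3.1 kHz, folds to fs − 5.5 kHz = 0.7 kHz.
10.6 kHz mod fs = 4.4 kHz.
4.4 kHz > fs/2 = 3.1 kHz, folds to fs − 4.4 kHz = 1.8 kHz.
21.4 kHz mod fs = 2.8 kHz.
2.8 kHz ≤ fs/2 = 3.1 kHz, appears at 2.8 kHz.
9.6 kHz mod fs = 3.4 kHz.
3.4 kHz > fs/2 = 3.1 kHz, folds to fs − 3.4 kHz = 2.8 kHz.
4.5 kHz > fs/2 = 3.1 kHz, folds to fs − 4.5 kHz = 1.7 kHz.
9.6 kHz and 21.4 kHz both map to 2.8 kHz.

2.8 kHz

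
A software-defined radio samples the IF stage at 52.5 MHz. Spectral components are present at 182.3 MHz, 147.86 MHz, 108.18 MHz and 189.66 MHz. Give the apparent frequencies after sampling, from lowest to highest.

fs/2 = 26.25 MHz.
182.3 MHz mod fs = 24.8 MHz.
24.8 MHz ≤ fs/2 = 26.25 MHz, appears at 24.8 MHz.
147.86 MHz mod fs = 42.86 MHz.
42.86 MHz > fs/2 = 26.25 MHz, folds to fs − 42.86 MHz = 9.64 MHz.
108.18 MHz mod fs = 3.18 MHz.
3.18 MHz ≤ fs/2 = 26.25 MHz, appears at 3.18 MHz.
189.66 MHz mod fs = 32.16 MHz.
32.16 MHz > fs/2 = 26.25 MHz, folds to fs − 32.16 MHz = 20.34 MHz.
Distinct values: {3.18 MHz, 9.64 MHz, 20.34 MHz, 24.8 MHz}.

3.18 MHz, 9.64 MHz, 20.34 MHz, 24.8 MHz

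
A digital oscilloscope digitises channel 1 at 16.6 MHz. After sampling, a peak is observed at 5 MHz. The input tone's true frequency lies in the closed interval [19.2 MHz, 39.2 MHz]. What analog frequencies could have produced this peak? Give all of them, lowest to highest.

21.6 MHz, 28.2 MHz, 38.2 MHz

Frequencies that alias to 5 MHz are k·fs ± 5 MHz for integer k ≥ 0.
k=0: 5 MHz.
k=1: 11.6 MHz, 21.6 MHz.
k=2: 28.2 MHz, 38.2 MHz.
k=3: 44.8 MHz, 54.8 MHz.
Within [19.2 MHz, 39.2 MHz]: 21.6 MHz, 28.2 MHz, 38.2 MHz.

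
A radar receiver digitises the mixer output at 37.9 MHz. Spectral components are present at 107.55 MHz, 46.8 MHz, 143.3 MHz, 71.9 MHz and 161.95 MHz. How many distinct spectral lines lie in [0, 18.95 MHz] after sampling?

5

fs/2 = 18.95 MHz.
107.55 MHz mod fs = 31.75 MHz.
31.75 MHz > fs/2 = 18.95 MHz, folds to fs − 31.75 MHz = 6.15 MHz.
46.8 MHz mod fs = 8.9 MHz.
8.9 MHz ≤ fs/2 = 18.95 MHz, appears at 8.9 MHz.
143.3 MHz mod fs = 29.6 MHz.
29.6 MHz > fs/2 = 18.95 MHz, folds to fs − 29.6 MHz = 8.3 MHz.
71.9 MHz mod fs = 34 MHz.
34 MHz > fs/2 = 18.95 MHz, folds to fs − 34 MHz = 3.9 MHz.
161.95 MHz mod fs = 10.35 MHz.
10.35 MHz ≤ fs/2 = 18.95 MHz, appears at 10.35 MHz.
Distinct values: {3.9 MHz, 6.15 MHz, 8.3 MHz, 8.9 MHz, 10.35 MHz} → 5.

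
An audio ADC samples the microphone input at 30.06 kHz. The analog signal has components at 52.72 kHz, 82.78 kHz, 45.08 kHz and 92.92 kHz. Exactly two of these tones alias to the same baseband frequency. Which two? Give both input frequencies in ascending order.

52.72 kHz, 82.78 kHz

fs/2 = 15.03 kHz.
52.72 kHz mod fs = 22.66 kHz.
22.66 kHz > fs/2 = 15.03 kHz, folds to fs − 22.66 kHz = 7.4 kHz.
82.78 kHz mod fs = 22.66 kHz.
22.66 kHz > fs/2 = 15.03 kHz, folds to fs − 22.66 kHz = 7.4 kHz.
45.08 kHz mod fs = 15.02 kHz.
15.02 kHz ≤ fs/2 = 15.03 kHz, appears at 15.02 kHz.
92.92 kHz mod fs = 2.74 kHz.
2.74 kHz ≤ fs/2 = 15.03 kHz, appears at 2.74 kHz.
52.72 kHz and 82.78 kHz both map to 7.4 kHz.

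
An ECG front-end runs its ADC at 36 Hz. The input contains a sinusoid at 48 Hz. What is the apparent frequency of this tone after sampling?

12 Hz

48 Hz mod fs = 12 Hz.
12 Hz ≤ fs/2 = 18 Hz, appears at 12 Hz.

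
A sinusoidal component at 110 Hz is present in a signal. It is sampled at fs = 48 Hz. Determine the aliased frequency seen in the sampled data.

110 Hz mod fs = 14 Hz.
14 Hz ≤ fs/2 = 24 Hz, appears at 14 Hz.

14 Hz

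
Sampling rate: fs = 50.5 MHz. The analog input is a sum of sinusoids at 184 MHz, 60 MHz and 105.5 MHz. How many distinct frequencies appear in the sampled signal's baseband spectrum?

fs/2 = 25.25 MHz.
184 MHz mod fs = 32.5 MHz.
32.5 MHz > fs/2 = 25.25 MHz, folds to fs − 32.5 MHz = 18 MHz.
60 MHz mod fs = 9.5 MHz.
9.5 MHz ≤ fs/2 = 25.25 MHz, appears at 9.5 MHz.
105.5 MHz mod fs = 4.5 MHz.
4.5 MHz ≤ fs/2 = 25.25 MHz, appears at 4.5 MHz.
Distinct values: {4.5 MHz, 9.5 MHz, 18 MHz} → 3.

3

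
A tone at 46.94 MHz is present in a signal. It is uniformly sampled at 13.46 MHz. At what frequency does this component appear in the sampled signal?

6.56 MHz

46.94 MHz mod fs = 6.56 MHz.
6.56 MHz ≤ fs/2 = 6.73 MHz, appears at 6.56 MHz.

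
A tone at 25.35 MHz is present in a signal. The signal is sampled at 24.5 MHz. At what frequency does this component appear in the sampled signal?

25.35 MHz mod fs = 0.85 MHz.
0.85 MHz ≤ fs/2 = 12.25 MHz, appears at 0.85 MHz.

0.85 MHz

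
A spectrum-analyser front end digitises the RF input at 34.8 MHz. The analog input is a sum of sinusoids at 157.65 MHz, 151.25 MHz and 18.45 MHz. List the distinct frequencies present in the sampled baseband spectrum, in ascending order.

12.05 MHz, 16.35 MHz

fs/2 = 17.4 MHz.
157.65 MHz mod fs = 18.45 MHz.
18.45 MHz > fs/2 = 17.4 MHz, folds to fs − 18.45 MHz = 16.35 MHz.
151.25 MHz mod fs = 12.05 MHz.
12.05 MHz ≤ fs/2 = 17.4 MHz, appears at 12.05 MHz.
18.45 MHz > fs/2 = 17.4 MHz, folds to fs − 18.45 MHz = 16.35 MHz.
Distinct values: {12.05 MHz, 16.35 MHz}.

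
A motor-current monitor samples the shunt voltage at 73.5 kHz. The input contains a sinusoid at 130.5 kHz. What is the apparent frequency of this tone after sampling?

16.5 kHz

130.5 kHz mod fs = 57 kHz.
57 kHz > fs/2 = 36.75 kHz, folds to fs − 57 kHz = 16.5 kHz.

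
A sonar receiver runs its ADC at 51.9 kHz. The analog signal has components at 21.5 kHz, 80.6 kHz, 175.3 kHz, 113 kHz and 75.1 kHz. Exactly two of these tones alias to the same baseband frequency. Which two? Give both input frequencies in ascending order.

fs/2 = 25.95 kHz.
21.5 kHz ≤ fs/2 = 25.95 kHz, passes unchanged.
80.6 kHz mod fs = 28.7 kHz.
28.7 kHz > fs/2 = 25.95 kHz, folds to fs − 28.7 kHz = 23.2 kHz.
175.3 kHz mod fs = 19.6 kHz.
19.6 kHz ≤ fs/2 = 25.95 kHz, appears at 19.6 kHz.
113 kHz mod fs = 9.2 kHz.
9.2 kHz ≤ fs/2 = 25.95 kHz, appears at 9.2 kHz.
75.1 kHz mod fs = 23.2 kHz.
23.2 kHz ≤ fs/2 = 25.95 kHz, appears at 23.2 kHz.
75.1 kHz and 80.6 kHz both map to 23.2 kHz.

75.1 kHz, 80.6 kHz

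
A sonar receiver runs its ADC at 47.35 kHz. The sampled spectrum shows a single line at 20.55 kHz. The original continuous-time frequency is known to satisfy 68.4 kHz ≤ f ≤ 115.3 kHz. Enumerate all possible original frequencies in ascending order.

Frequencies that alias to 20.55 kHz are k·fs ± 20.55 kHz for integer k ≥ 0.
k=0: 20.55 kHz.
k=1: 26.8 kHz, 67.9 kHz.
k=2: 74.15 kHz, 115.25 kHz.
k=3: 121.5 kHz, 162.6 kHz.
Within [68.4 kHz, 115.3 kHz]: 74.15 kHz, 115.25 kHz.

74.15 kHz, 115.25 kHz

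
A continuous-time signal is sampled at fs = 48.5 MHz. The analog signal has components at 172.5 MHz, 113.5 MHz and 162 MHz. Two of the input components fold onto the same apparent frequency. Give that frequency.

16.5 MHz

fs/2 = 24.25 MHz.
172.5 MHz mod fs = 27 MHz.
27 MHz > fs/2 = 24.25 MHz, folds to fs − 27 MHz = 21.5 MHz.
113.5 MHz mod fs = 16.5 MHz.
16.5 MHz ≤ fs/2 = 24.25 MHz, appears at 16.5 MHz.
162 MHz mod fs = 16.5 MHz.
16.5 MHz ≤ fs/2 = 24.25 MHz, appears at 16.5 MHz.
113.5 MHz and 162 MHz both map to 16.5 MHz.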